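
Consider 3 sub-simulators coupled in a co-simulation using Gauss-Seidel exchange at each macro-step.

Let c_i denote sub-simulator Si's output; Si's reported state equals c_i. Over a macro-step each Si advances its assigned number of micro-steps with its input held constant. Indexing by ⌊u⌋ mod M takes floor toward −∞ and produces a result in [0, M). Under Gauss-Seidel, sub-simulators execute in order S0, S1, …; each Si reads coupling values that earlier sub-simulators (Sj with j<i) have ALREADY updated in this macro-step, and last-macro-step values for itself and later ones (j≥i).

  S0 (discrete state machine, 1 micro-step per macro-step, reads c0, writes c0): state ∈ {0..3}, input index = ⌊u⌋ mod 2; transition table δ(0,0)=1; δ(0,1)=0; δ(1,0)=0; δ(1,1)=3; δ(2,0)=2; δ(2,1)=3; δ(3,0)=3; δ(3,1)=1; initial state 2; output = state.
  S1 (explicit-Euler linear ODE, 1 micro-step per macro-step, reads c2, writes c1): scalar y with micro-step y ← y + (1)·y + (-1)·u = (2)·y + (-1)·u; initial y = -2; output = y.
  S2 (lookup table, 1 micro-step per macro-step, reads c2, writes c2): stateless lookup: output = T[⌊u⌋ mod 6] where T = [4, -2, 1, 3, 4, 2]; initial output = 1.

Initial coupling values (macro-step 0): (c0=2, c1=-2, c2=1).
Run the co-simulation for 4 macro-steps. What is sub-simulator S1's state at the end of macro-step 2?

macro 1: S0 reads c0=2 → after 1×micro: 2; S1 reads c2=1 → after 1×micro: -5; S2 reads c2=1 → after 1×micro: -2 ⇒ (c0=2, c1=-5, c2=-2)
macro 2: S0 reads c0=2 → after 1×micro: 2; S1 reads c2=-2 → after 1×micro: -8; S2 reads c2=-2 → after 1×micro: 4 ⇒ (c0=2, c1=-8, c2=4)
macro 3: S0 reads c0=2 → after 1×micro: 2; S1 reads c2=4 → after 1×micro: -20; S2 reads c2=4 → after 1×micro: 4 ⇒ (c0=2, c1=-20, c2=4)
macro 4: S0 reads c0=2 → after 1×micro: 2; S1 reads c2=4 → after 1×micro: -44; S2 reads c2=4 → after 1×micro: 4 ⇒ (c0=2, c1=-44, c2=4)

S1 state at macro-step 2 = -8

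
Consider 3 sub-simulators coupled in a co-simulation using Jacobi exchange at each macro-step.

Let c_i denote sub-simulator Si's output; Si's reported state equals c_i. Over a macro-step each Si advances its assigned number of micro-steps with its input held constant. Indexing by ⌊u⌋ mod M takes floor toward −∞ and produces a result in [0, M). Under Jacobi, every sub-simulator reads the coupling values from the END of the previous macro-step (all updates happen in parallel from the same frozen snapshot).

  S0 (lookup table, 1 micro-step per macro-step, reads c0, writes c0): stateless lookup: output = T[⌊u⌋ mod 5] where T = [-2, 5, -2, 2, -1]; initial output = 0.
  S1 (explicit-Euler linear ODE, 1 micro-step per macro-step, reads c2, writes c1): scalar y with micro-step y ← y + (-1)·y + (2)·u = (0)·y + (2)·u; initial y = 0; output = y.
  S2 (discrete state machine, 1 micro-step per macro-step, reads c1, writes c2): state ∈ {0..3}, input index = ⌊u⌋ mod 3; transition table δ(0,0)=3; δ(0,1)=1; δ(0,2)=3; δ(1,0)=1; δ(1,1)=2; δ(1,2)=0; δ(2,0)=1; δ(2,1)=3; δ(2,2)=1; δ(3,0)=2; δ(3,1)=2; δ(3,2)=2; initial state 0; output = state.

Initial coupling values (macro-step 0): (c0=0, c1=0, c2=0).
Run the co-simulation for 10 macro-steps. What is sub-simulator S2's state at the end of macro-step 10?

S2 state at macro-step 10 = 2

macro 1: S0 reads c0=0 → after 1×micro: -2; S1 reads c2=0 → after 1×micro: 0; S2 reads c1=0 → after 1×micro: 3 ⇒ (c0=-2, c1=0, c2=3)
macro 2: S0 reads c0=-2 → after 1×micro: 2; S1 reads c2=3 → after 1×micro: 6; S2 reads c1=0 → after 1×micro: 2 ⇒ (c0=2, c1=6, c2=2)
macro 3: S0 reads c0=2 → after 1×micro: -2; S1 reads c2=2 → after 1×micro: 4; S2 reads c1=6 → after 1×micro: 1 ⇒ (c0=-2, c1=4, c2=1)
macro 4: S0 reads c0=-2 → after 1×micro: 2; S1 reads c2=1 → after 1×micro: 2; S2 reads c1=4 → after 1×micro: 2 ⇒ (c0=2, c1=2, c2=2)
macro 5: S0 reads c0=2 → after 1×micro: -2; S1 reads c2=2 → after 1×micro: 4; S2 reads c1=2 → after 1×micro: 1 ⇒ (c0=-2, c1=4, c2=1)
macro 6: S0 reads c0=-2 → after 1×micro: 2; S1 reads c2=1 → after 1×micro: 2; S2 reads c1=4 → after 1×micro: 2 ⇒ (c0=2, c1=2, c2=2)
macro 7: S0 reads c0=2 → after 1×micro: -2; S1 reads c2=2 → after 1×micro: 4; S2 reads c1=2 → after 1×micro: 1 ⇒ (c0=-2, c1=4, c2=1)
macro 8: S0 reads c0=-2 → after 1×micro: 2; S1 reads c2=1 → after 1×micro: 2; S2 reads c1=4 → after 1×micro: 2 ⇒ (c0=2, c1=2, c2=2)
macro 9: S0 reads c0=2 → after 1×micro: -2; S1 reads c2=2 → after 1×micro: 4; S2 reads c1=2 → after 1×micro: 1 ⇒ (c0=-2, c1=4, c2=1)
macro 10: S0 reads c0=-2 → after 1×micro: 2; S1 reads c2=1 → after 1×micro: 2; S2 reads c1=4 → after 1×micro: 2 ⇒ (c0=2, c1=2, c2=2)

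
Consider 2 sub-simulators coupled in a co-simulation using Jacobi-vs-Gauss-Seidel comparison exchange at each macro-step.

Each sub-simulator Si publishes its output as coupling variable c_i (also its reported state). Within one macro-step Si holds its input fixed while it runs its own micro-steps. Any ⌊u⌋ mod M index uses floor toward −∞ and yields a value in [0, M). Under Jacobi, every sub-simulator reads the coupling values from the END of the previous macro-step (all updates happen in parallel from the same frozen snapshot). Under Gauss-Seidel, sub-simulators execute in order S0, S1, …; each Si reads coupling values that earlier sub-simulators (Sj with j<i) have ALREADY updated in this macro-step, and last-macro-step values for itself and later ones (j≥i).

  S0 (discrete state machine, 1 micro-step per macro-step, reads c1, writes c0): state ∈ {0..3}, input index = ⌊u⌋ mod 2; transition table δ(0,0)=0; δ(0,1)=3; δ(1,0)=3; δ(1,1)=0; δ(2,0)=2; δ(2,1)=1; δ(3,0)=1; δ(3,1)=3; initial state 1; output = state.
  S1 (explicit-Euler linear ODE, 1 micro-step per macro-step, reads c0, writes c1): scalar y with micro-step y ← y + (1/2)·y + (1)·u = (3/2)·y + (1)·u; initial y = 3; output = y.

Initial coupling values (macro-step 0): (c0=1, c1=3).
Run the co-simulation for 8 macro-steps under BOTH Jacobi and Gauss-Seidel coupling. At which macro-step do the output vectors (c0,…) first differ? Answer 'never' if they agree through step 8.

first divergence at macro-step: 1

[Jacobi] macro 1: S0 reads c1=3 → after 1×micro: 0; S1 reads c0=1 → after 1×micro: 11/2 ⇒ (c0=0, c1=11/2)
[Jacobi] macro 2: S0 reads c1=11/2 → after 1×micro: 3; S1 reads c0=0 → after 1×micro: 33/4 ⇒ (c0=3, c1=33/4)
[Jacobi] macro 3: S0 reads c1=33/4 → after 1×micro: 1; S1 reads c0=3 → after 1×micro: 123/8 ⇒ (c0=1, c1=123/8)
[Jacobi] macro 4: S0 reads c1=123/8 → after 1×micro: 0; S1 reads c0=1 → after 1×micro: 385/16 ⇒ (c0=0, c1=385/16)
[Jacobi] macro 5: S0 reads c1=385/16 → after 1×micro: 0; S1 reads c0=0 → after 1×micro: 1155/32 ⇒ (c0=0, c1=1155/32)
[Jacobi] macro 6: S0 reads c1=1155/32 → after 1×micro: 0; S1 reads c0=0 → after 1×micro: 3465/64 ⇒ (c0=0, c1=3465/64)
[Jacobi] macro 7: S0 reads c1=3465/64 → after 1×micro: 0; S1 reads c0=0 → after 1×micro: 10395/128 ⇒ (c0=0, c1=10395/128)
[Jacobi] macro 8: S0 reads c1=10395/128 → after 1×micro: 3; S1 reads c0=0 → after 1×micro: 31185/256 ⇒ (c0=3, c1=31185/256)
[Gauss-Seidel] macro 1: S0 reads c1=3 → after 1×micro: 0; S1 reads c0=0 → after 1×micro: 9/2 ⇒ (c0=0, c1=9/2)
[Gauss-Seidel] macro 2: S0 reads c1=9/2 → after 1×micro: 0; S1 reads c0=0 → after 1×micro: 27/4 ⇒ (c0=0, c1=27/4)
[Gauss-Seidel] macro 3: S0 reads c1=27/4 → after 1×micro: 0; S1 reads c0=0 → after 1×micro: 81/8 ⇒ (c0=0, c1=81/8)
[Gauss-Seidel] macro 4: S0 reads c1=81/8 → after 1×micro: 0; S1 reads c0=0 → after 1×micro: 243/16 ⇒ (c0=0, c1=243/16)
[Gauss-Seidel] macro 5: S0 reads c1=243/16 → after 1×micro: 3; S1 reads c0=3 → after 1×micro: 825/32 ⇒ (c0=3, c1=825/32)
[Gauss-Seidel] macro 6: S0 reads c1=825/32 → after 1×micro: 3; S1 reads c0=3 → after 1×micro: 2667/64 ⇒ (c0=3, c1=2667/64)
[Gauss-Seidel] macro 7: S0 reads c1=2667/64 → after 1×micro: 3; S1 reads c0=3 → after 1×micro: 8385/128 ⇒ (c0=3, c1=8385/128)
[Gauss-Seidel] macro 8: S0 reads c1=8385/128 → after 1×micro: 3; S1 reads c0=3 → after 1×micro: 25923/256 ⇒ (c0=3, c1=25923/256)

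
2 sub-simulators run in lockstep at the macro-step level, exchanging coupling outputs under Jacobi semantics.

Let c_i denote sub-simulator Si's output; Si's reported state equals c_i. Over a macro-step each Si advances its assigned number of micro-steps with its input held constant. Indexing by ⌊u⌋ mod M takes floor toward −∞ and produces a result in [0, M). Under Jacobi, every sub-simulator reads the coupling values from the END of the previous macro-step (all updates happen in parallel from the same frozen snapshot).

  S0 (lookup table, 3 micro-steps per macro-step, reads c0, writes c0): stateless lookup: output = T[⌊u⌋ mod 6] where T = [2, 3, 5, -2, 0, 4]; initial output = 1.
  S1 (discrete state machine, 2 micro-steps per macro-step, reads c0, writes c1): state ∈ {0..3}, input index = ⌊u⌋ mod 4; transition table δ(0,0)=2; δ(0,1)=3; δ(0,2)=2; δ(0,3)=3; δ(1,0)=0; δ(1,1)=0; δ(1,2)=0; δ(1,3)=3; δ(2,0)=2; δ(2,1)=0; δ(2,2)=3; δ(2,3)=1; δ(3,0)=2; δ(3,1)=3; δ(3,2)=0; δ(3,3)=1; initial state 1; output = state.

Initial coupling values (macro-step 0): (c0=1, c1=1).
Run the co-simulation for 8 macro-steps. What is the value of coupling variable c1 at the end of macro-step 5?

c1 at macro-step 5 = 0

macro 1: S0 reads c0=1 → after 3×micro: 3; S1 reads c0=1 → after 2×micro: 3 ⇒ (c0=3, c1=3)
macro 2: S0 reads c0=3 → after 3×micro: -2; S1 reads c0=3 → after 2×micro: 3 ⇒ (c0=-2, c1=3)
macro 3: S0 reads c0=-2 → after 3×micro: 0; S1 reads c0=-2 → after 2×micro: 2 ⇒ (c0=0, c1=2)
macro 4: S0 reads c0=0 → after 3×micro: 2; S1 reads c0=0 → after 2×micro: 2 ⇒ (c0=2, c1=2)
macro 5: S0 reads c0=2 → after 3×micro: 5; S1 reads c0=2 → after 2×micro: 0 ⇒ (c0=5, c1=0)
macro 6: S0 reads c0=5 → after 3×micro: 4; S1 reads c0=5 → after 2×micro: 3 ⇒ (c0=4, c1=3)
macro 7: S0 reads c0=4 → after 3×micro: 0; S1 reads c0=4 → after 2×micro: 2 ⇒ (c0=0, c1=2)
macro 8: S0 reads c0=0 → after 3×micro: 2; S1 reads c0=0 → after 2×micro: 2 ⇒ (c0=2, c1=2)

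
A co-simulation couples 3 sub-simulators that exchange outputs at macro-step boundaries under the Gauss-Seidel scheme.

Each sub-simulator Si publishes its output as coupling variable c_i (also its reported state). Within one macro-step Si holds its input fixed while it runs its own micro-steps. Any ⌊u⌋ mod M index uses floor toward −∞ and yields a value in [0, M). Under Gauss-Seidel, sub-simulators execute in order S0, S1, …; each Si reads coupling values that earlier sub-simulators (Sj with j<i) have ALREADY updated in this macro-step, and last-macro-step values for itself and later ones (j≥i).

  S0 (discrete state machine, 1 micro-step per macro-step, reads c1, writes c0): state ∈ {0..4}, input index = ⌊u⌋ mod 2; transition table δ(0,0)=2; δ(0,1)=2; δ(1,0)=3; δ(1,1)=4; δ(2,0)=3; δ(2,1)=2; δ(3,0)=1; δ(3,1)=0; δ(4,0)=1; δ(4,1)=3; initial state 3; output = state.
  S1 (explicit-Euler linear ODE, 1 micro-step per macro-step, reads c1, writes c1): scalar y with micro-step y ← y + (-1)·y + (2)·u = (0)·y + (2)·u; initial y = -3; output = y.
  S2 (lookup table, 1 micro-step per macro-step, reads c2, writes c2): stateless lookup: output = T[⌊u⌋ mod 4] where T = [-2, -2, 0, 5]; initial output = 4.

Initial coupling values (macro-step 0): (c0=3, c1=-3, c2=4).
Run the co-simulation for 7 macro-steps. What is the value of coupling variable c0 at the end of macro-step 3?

macro 1: S0 reads c1=-3 → after 1×micro: 0; S1 reads c1=-3 → after 1×micro: -6; S2 reads c2=4 → after 1×micro: -2 ⇒ (c0=0, c1=-6, c2=-2)
macro 2: S0 reads c1=-6 → after 1×micro: 2; S1 reads c1=-6 → after 1×micro: -12; S2 reads c2=-2 → after 1×micro: 0 ⇒ (c0=2, c1=-12, c2=0)
macro 3: S0 reads c1=-12 → after 1×micro: 3; S1 reads c1=-12 → after 1×micro: -24; S2 reads c2=0 → after 1×micro: -2 ⇒ (c0=3, c1=-24, c2=-2)
macro 4: S0 reads c1=-24 → after 1×micro: 1; S1 reads c1=-24 → after 1×micro: -48; S2 reads c2=-2 → after 1×micro: 0 ⇒ (c0=1, c1=-48, c2=0)
macro 5: S0 reads c1=-48 → after 1×micro: 3; S1 reads c1=-48 → after 1×micro: -96; S2 reads c2=0 → after 1×micro: -2 ⇒ (c0=3, c1=-96, c2=-2)
macro 6: S0 reads c1=-96 → after 1×micro: 1; S1 reads c1=-96 → after 1×micro: -192; S2 reads c2=-2 → after 1×micro: 0 ⇒ (c0=1, c1=-192, c2=0)
macro 7: S0 reads c1=-192 → after 1×micro: 3; S1 reads c1=-192 → after 1×micro: -384; S2 reads c2=0 → after 1×micro: -2 ⇒ (c0=3, c1=-384, c2=-2)

c0 at macro-step 3 = 3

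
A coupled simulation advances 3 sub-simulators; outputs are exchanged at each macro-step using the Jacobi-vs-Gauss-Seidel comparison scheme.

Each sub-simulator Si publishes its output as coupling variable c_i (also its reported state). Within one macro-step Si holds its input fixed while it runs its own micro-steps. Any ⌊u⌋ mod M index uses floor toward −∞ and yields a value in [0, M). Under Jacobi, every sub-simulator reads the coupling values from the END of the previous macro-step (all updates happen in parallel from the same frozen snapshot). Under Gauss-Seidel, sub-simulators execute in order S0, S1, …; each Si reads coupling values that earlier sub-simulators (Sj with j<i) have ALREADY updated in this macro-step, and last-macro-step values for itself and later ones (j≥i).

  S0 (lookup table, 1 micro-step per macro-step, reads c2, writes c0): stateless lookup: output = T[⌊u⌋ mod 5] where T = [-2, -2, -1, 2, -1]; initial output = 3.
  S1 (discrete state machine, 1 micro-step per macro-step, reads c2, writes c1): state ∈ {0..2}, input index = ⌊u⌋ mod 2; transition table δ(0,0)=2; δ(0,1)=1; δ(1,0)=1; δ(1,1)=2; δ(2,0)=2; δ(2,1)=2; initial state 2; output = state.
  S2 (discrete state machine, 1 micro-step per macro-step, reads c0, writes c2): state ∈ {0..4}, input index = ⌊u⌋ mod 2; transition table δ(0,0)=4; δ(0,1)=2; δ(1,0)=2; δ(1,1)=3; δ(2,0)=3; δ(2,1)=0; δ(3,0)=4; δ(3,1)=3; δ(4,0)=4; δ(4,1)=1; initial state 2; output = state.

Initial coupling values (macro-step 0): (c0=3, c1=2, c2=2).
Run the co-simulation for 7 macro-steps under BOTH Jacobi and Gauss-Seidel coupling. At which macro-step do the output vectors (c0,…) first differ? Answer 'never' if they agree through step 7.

first divergence at macro-step: 2

[Jacobi] macro 1: S0 reads c2=2 → after 1×micro: -1; S1 reads c2=2 → after 1×micro: 2; S2 reads c0=3 → after 1×micro: 0 ⇒ (c0=-1, c1=2, c2=0)
[Jacobi] macro 2: S0 reads c2=0 → after 1×micro: -2; S1 reads c2=0 → after 1×micro: 2; S2 reads c0=-1 → after 1×micro: 2 ⇒ (c0=-2, c1=2, c2=2)
[Jacobi] macro 3: S0 reads c2=2 → after 1×micro: -1; S1 reads c2=2 → after 1×micro: 2; S2 reads c0=-2 → after 1×micro: 3 ⇒ (c0=-1, c1=2, c2=3)
[Jacobi] macro 4: S0 reads c2=3 → after 1×micro: 2; S1 reads c2=3 → after 1×micro: 2; S2 reads c0=-1 → after 1×micro: 3 ⇒ (c0=2, c1=2, c2=3)
[Jacobi] macro 5: S0 reads c2=3 → after 1×micro: 2; S1 reads c2=3 → after 1×micro: 2; S2 reads c0=2 → after 1×micro: 4 ⇒ (c0=2, c1=2, c2=4)
[Jacobi] macro 6: S0 reads c2=4 → after 1×micro: -1; S1 reads c2=4 → after 1×micro: 2; S2 reads c0=2 → after 1×micro: 4 ⇒ (c0=-1, c1=2, c2=4)
[Jacobi] macro 7: S0 reads c2=4 → after 1×micro: -1; S1 reads c2=4 → after 1×micro: 2; S2 reads c0=-1 → after 1×micro: 1 ⇒ (c0=-1, c1=2, c2=1)
[Gauss-Seidel] macro 1: S0 reads c2=2 → after 1×micro: -1; S1 reads c2=2 → after 1×micro: 2; S2 reads c0=-1 → after 1×micro: 0 ⇒ (c0=-1, c1=2, c2=0)
[Gauss-Seidel] macro 2: S0 reads c2=0 → after 1×micro: -2; S1 reads c2=0 → after 1×micro: 2; S2 reads c0=-2 → after 1×micro: 4 ⇒ (c0=-2, c1=2, c2=4)
[Gauss-Seidel] macro 3: S0 reads c2=4 → after 1×micro: -1; S1 reads c2=4 → after 1×micro: 2; S2 reads c0=-1 → after 1×micro: 1 ⇒ (c0=-1, c1=2, c2=1)
[Gauss-Seidel] macro 4: S0 reads c2=1 → after 1×micro: -2; S1 reads c2=1 → after 1×micro: 2; S2 reads c0=-2 → after 1×micro: 2 ⇒ (c0=-2, c1=2, c2=2)
[Gauss-Seidel] macro 5: S0 reads c2=2 → after 1×micro: -1; S1 reads c2=2 → after 1×micro: 2; S2 reads c0=-1 → after 1×micro: 0 ⇒ (c0=-1, c1=2, c2=0)
[Gauss-Seidel] macro 6: S0 reads c2=0 → after 1×micro: -2; S1 reads c2=0 → after 1×micro: 2; S2 reads c0=-2 → after 1×micro: 4 ⇒ (c0=-2, c1=2, c2=4)
[Gauss-Seidel] macro 7: S0 reads c2=4 → after 1×micro: -1; S1 reads c2=4 → after 1×micro: 2; S2 reads c0=-1 → after 1×micro: 1 ⇒ (c0=-1, c1=2, c2=1)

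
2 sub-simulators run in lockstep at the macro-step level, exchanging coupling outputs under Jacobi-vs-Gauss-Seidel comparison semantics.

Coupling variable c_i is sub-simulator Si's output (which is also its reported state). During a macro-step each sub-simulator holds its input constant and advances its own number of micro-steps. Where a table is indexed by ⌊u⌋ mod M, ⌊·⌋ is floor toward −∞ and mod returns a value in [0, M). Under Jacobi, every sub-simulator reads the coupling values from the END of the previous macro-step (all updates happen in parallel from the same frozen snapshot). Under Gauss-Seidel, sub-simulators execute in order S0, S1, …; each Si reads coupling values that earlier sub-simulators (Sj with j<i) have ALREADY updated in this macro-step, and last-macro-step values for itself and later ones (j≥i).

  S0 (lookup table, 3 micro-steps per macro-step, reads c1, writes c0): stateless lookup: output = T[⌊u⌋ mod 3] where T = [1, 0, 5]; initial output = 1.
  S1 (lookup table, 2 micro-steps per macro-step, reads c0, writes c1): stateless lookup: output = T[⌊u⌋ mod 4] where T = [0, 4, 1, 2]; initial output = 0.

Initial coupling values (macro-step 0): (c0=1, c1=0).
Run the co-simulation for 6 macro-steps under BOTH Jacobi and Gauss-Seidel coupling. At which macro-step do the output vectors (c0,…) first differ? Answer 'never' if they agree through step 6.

first divergence at macro-step: 2

[Jacobi] macro 1: S0 reads c1=0 → after 3×micro: 1; S1 reads c0=1 → after 2×micro: 4 ⇒ (c0=1, c1=4)
[Jacobi] macro 2: S0 reads c1=4 → after 3×micro: 0; S1 reads c0=1 → after 2×micro: 4 ⇒ (c0=0, c1=4)
[Jacobi] macro 3: S0 reads c1=4 → after 3×micro: 0; S1 reads c0=0 → after 2×micro: 0 ⇒ (c0=0, c1=0)
[Jacobi] macro 4: S0 reads c1=0 → after 3×micro: 1; S1 reads c0=0 → after 2×micro: 0 ⇒ (c0=1, c1=0)
[Jacobi] macro 5: S0 reads c1=0 → after 3×micro: 1; S1 reads c0=1 → after 2×micro: 4 ⇒ (c0=1, c1=4)
[Jacobi] macro 6: S0 reads c1=4 → after 3×micro: 0; S1 reads c0=1 → after 2×micro: 4 ⇒ (c0=0, c1=4)
[Gauss-Seidel] macro 1: S0 reads c1=0 → after 3×micro: 1; S1 reads c0=1 → after 2×micro: 4 ⇒ (c0=1, c1=4)
[Gauss-Seidel] macro 2: S0 reads c1=4 → after 3×micro: 0; S1 reads c0=0 → after 2×micro: 0 ⇒ (c0=0, c1=0)
[Gauss-Seidel] macro 3: S0 reads c1=0 → after 3×micro: 1; S1 reads c0=1 → after 2×micro: 4 ⇒ (c0=1, c1=4)
[Gauss-Seidel] macro 4: S0 reads c1=4 → after 3×micro: 0; S1 reads c0=0 → after 2×micro: 0 ⇒ (c0=0, c1=0)
[Gauss-Seidel] macro 5: S0 reads c1=0 → after 3×micro: 1; S1 reads c0=1 → after 2×micro: 4 ⇒ (c0=1, c1=4)
[Gauss-Seidel] macro 6: S0 reads c1=4 → after 3×micro: 0; S1 reads c0=0 → after 2×micro: 0 ⇒ (c0=0, c1=0)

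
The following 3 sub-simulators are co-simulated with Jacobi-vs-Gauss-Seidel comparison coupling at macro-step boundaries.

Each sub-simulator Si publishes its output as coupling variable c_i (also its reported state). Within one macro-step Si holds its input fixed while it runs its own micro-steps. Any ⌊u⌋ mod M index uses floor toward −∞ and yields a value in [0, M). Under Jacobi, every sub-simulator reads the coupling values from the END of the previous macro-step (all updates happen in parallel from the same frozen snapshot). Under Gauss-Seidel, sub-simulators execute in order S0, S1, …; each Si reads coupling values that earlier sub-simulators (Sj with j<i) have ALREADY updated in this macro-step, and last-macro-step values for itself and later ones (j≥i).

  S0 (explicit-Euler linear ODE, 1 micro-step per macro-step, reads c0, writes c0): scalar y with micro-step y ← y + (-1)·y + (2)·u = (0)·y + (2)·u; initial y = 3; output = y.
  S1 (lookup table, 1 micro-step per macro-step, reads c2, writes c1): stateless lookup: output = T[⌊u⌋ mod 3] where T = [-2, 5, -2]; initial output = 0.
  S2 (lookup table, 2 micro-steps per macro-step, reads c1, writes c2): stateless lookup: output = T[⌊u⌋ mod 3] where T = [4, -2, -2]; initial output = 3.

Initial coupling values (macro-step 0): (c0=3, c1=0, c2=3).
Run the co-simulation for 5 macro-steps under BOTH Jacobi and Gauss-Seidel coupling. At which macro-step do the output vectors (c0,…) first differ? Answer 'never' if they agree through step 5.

[Jacobi] macro 1: S0 reads c0=3 → after 1×micro: 6; S1 reads c2=3 → after 1×micro: -2; S2 reads c1=0 → after 2×micro: 4 ⇒ (c0=6, c1=-2, c2=4)
[Jacobi] macro 2: S0 reads c0=6 → after 1×micro: 12; S1 reads c2=4 → after 1×micro: 5; S2 reads c1=-2 → after 2×micro: -2 ⇒ (c0=12, c1=5, c2=-2)
[Jacobi] macro 3: S0 reads c0=12 → after 1×micro: 24; S1 reads c2=-2 → after 1×micro: 5; S2 reads c1=5 → after 2×micro: -2 ⇒ (c0=24, c1=5, c2=-2)
[Jacobi] macro 4: S0 reads c0=24 → after 1×micro: 48; S1 reads c2=-2 → after 1×micro: 5; S2 reads c1=5 → after 2×micro: -2 ⇒ (c0=48, c1=5, c2=-2)
[Jacobi] macro 5: S0 reads c0=48 → after 1×micro: 96; S1 reads c2=-2 → after 1×micro: 5; S2 reads c1=5 → after 2×micro: -2 ⇒ (c0=96, c1=5, c2=-2)
[Gauss-Seidel] macro 1: S0 reads c0=3 → after 1×micro: 6; S1 reads c2=3 → after 1×micro: -2; S2 reads c1=-2 → after 2×micro: -2 ⇒ (c0=6, c1=-2, c2=-2)
[Gauss-Seidel] macro 2: S0 reads c0=6 → after 1×micro: 12; S1 reads c2=-2 → after 1×micro: 5; S2 reads c1=5 → after 2×micro: -2 ⇒ (c0=12, c1=5, c2=-2)
[Gauss-Seidel] macro 3: S0 reads c0=12 → after 1×micro: 24; S1 reads c2=-2 → after 1×micro: 5; S2 reads c1=5 → after 2×micro: -2 ⇒ (c0=24, c1=5, c2=-2)
[Gauss-Seidel] macro 4: S0 reads c0=24 → after 1×micro: 48; S1 reads c2=-2 → after 1×micro: 5; S2 reads c1=5 → after 2×micro: -2 ⇒ (c0=48, c1=5, c2=-2)
[Gauss-Seidel] macro 5: S0 reads c0=48 → after 1×micro: 96; S1 reads c2=-2 → after 1×micro: 5; S2 reads c1=5 → after 2×micro: -2 ⇒ (c0=96, c1=5, c2=-2)

first divergence at macro-step: 1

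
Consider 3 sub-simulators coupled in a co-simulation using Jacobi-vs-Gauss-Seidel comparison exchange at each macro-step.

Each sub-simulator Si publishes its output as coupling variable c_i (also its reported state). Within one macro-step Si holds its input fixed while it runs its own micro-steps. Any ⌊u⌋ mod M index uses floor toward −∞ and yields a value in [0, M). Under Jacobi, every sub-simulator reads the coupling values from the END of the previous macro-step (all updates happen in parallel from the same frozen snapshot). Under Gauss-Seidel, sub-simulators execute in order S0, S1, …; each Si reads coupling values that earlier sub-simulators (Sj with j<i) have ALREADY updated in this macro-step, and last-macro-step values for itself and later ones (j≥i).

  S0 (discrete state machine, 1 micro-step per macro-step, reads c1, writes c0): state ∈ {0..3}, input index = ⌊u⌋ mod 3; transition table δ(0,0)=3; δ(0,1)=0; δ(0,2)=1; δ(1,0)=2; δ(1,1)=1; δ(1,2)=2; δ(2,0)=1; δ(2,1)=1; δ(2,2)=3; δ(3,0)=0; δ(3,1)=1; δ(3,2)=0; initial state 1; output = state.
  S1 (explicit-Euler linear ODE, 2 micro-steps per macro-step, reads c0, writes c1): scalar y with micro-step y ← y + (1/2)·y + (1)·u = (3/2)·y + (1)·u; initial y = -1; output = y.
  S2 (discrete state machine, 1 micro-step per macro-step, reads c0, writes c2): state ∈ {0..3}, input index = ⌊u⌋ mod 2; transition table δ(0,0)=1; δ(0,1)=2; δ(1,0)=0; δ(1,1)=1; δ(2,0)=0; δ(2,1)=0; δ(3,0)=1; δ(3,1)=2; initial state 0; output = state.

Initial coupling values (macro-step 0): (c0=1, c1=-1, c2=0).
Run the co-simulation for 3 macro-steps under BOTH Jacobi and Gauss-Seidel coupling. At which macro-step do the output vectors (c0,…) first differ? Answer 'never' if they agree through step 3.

[Jacobi] macro 1: S0 reads c1=-1 → after 1×micro: 2; S1 reads c0=1 → after 2×micro: 1/4; S2 reads c0=1 → after 1×micro: 2 ⇒ (c0=2, c1=1/4, c2=2)
[Jacobi] macro 2: S0 reads c1=1/4 → after 1×micro: 1; S1 reads c0=2 → after 2×micro: 89/16; S2 reads c0=2 → after 1×micro: 0 ⇒ (c0=1, c1=89/16, c2=0)
[Jacobi] macro 3: S0 reads c1=89/16 → after 1×micro: 2; S1 reads c0=1 → after 2×micro: 961/64; S2 reads c0=1 → after 1×micro: 2 ⇒ (c0=2, c1=961/64, c2=2)
[Gauss-Seidel] macro 1: S0 reads c1=-1 → after 1×micro: 2; S1 reads c0=2 → after 2×micro: 11/4; S2 reads c0=2 → after 1×micro: 1 ⇒ (c0=2, c1=11/4, c2=1)
[Gauss-Seidel] macro 2: S0 reads c1=11/4 → after 1×micro: 3; S1 reads c0=3 → after 2×micro: 219/16; S2 reads c0=3 → after 1×micro: 1 ⇒ (c0=3, c1=219/16, c2=1)
[Gauss-Seidel] macro 3: S0 reads c1=219/16 → after 1×micro: 1; S1 reads c0=1 → after 2×micro: 2131/64; S2 reads c0=1 → after 1×micro: 1 ⇒ (c0=1, c1=2131/64, c2=1)

first divergence at macro-step: 1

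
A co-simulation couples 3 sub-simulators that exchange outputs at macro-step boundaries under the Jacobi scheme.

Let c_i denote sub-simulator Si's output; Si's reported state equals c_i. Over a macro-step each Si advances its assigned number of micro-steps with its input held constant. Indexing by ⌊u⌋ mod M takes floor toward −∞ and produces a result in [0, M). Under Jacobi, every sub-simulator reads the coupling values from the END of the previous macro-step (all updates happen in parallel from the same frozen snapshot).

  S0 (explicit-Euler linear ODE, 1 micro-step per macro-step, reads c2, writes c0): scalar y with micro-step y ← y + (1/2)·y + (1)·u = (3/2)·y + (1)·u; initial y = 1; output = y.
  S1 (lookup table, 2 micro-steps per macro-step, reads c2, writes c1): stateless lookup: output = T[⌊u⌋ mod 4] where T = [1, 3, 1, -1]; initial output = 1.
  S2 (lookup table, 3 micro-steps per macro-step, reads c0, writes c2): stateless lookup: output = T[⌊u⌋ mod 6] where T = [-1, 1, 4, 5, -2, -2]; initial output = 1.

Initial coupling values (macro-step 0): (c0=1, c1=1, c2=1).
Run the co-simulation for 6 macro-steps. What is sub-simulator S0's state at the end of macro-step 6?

macro 1: S0 reads c2=1 → after 1×micro: 5/2; S1 reads c2=1 → after 2×micro: 3; S2 reads c0=1 → after 3×micro: 1 ⇒ (c0=5/2, c1=3, c2=1)
macro 2: S0 reads c2=1 → after 1×micro: 19/4; S1 reads c2=1 → after 2×micro: 3; S2 reads c0=5/2 → after 3×micro: 4 ⇒ (c0=19/4, c1=3, c2=4)
macro 3: S0 reads c2=4 → after 1×micro: 89/8; S1 reads c2=4 → after 2×micro: 1; S2 reads c0=19/4 → after 3×micro: -2 ⇒ (c0=89/8, c1=1, c2=-2)
macro 4: S0 reads c2=-2 → after 1×micro: 235/16; S1 reads c2=-2 → after 2×micro: 1; S2 reads c0=89/8 → after 3×micro: -2 ⇒ (c0=235/16, c1=1, c2=-2)
macro 5: S0 reads c2=-2 → after 1×micro: 641/32; S1 reads c2=-2 → after 2×micro: 1; S2 reads c0=235/16 → after 3×micro: 4 ⇒ (c0=641/32, c1=1, c2=4)
macro 6: S0 reads c2=4 → after 1×micro: 2179/64; S1 reads c2=4 → after 2×micro: 1; S2 reads c0=641/32 → after 3×micro: 4 ⇒ (c0=2179/64, c1=1, c2=4)

S0 state at macro-step 6 = 2179/64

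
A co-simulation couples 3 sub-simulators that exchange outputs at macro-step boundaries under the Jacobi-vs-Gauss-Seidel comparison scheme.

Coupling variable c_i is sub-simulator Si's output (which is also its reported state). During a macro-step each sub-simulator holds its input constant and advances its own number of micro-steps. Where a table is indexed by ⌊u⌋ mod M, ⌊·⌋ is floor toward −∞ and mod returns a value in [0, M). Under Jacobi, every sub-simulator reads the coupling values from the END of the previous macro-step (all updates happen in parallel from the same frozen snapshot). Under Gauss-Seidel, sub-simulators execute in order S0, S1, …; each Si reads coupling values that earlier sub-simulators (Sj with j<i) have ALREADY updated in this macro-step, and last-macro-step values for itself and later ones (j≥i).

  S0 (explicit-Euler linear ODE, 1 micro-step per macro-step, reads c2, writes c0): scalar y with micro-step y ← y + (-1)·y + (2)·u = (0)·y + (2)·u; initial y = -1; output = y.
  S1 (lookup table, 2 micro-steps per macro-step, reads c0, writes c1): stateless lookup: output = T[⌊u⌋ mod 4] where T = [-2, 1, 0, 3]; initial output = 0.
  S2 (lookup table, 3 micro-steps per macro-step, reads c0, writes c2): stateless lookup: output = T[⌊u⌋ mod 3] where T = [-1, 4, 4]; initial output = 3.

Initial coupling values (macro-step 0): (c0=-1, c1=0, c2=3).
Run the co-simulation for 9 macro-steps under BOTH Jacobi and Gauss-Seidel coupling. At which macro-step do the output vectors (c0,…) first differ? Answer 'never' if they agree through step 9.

[Jacobi] macro 1: S0 reads c2=3 → after 1×micro: 6; S1 reads c0=-1 → after 2×micro: 3; S2 reads c0=-1 → after 3×micro: 4 ⇒ (c0=6, c1=3, c2=4)
[Jacobi] macro 2: S0 reads c2=4 → after 1×micro: 8; S1 reads c0=6 → after 2×micro: 0; S2 reads c0=6 → after 3×micro: -1 ⇒ (c0=8, c1=0, c2=-1)
[Jacobi] macro 3: S0 reads c2=-1 → after 1×micro: -2; S1 reads c0=8 → after 2×micro: -2; S2 reads c0=8 → after 3×micro: 4 ⇒ (c0=-2, c1=-2, c2=4)
[Jacobi] macro 4: S0 reads c2=4 → after 1×micro: 8; S1 reads c0=-2 → after 2×micro: 0; S2 reads c0=-2 → after 3×micro: 4 ⇒ (c0=8, c1=0, c2=4)
[Jacobi] macro 5: S0 reads c2=4 → after 1×micro: 8; S1 reads c0=8 → after 2×micro: -2; S2 reads c0=8 → after 3×micro: 4 ⇒ (c0=8, c1=-2, c2=4)
[Jacobi] macro 6: S0 reads c2=4 → after 1×micro: 8; S1 reads c0=8 → after 2×micro: -2; S2 reads c0=8 → after 3×micro: 4 ⇒ (c0=8, c1=-2, c2=4)
[Jacobi] macro 7: S0 reads c2=4 → after 1×micro: 8; S1 reads c0=8 → after 2×micro: -2; S2 reads c0=8 → after 3×micro: 4 ⇒ (c0=8, c1=-2, c2=4)
[Jacobi] macro 8: S0 reads c2=4 → after 1×micro: 8; S1 reads c0=8 → after 2×micro: -2; S2 reads c0=8 → after 3×micro: 4 ⇒ (c0=8, c1=-2, c2=4)
[Jacobi] macro 9: S0 reads c2=4 → after 1×micro: 8; S1 reads c0=8 → after 2×micro: -2; S2 reads c0=8 → after 3×micro: 4 ⇒ (c0=8, c1=-2, c2=4)
[Gauss-Seidel] macro 1: S0 reads c2=3 → after 1×micro: 6; S1 reads c0=6 → after 2×micro: 0; S2 reads c0=6 → after 3×micro: -1 ⇒ (c0=6, c1=0, c2=-1)
[Gauss-Seidel] macro 2: S0 reads c2=-1 → after 1×micro: -2; S1 reads c0=-2 → after 2×micro: 0; S2 reads c0=-2 → after 3×micro: 4 ⇒ (c0=-2, c1=0, c2=4)
[Gauss-Seidel] macro 3: S0 reads c2=4 → after 1×micro: 8; S1 reads c0=8 → after 2×micro: -2; S2 reads c0=8 → after 3×micro: 4 ⇒ (c0=8, c1=-2, c2=4)
[Gauss-Seidel] macro 4: S0 reads c2=4 → after 1×micro: 8; S1 reads c0=8 → after 2×micro: -2; S2 reads c0=8 → after 3×micro: 4 ⇒ (c0=8, c1=-2, c2=4)
[Gauss-Seidel] macro 5: S0 reads c2=4 → after 1×micro: 8; S1 reads c0=8 → after 2×micro: -2; S2 reads c0=8 → after 3×micro: 4 ⇒ (c0=8, c1=-2, c2=4)
[Gauss-Seidel] macro 6: S0 reads c2=4 → after 1×micro: 8; S1 reads c0=8 → after 2×micro: -2; S2 reads c0=8 → after 3×micro: 4 ⇒ (c0=8, c1=-2, c2=4)
[Gauss-Seidel] macro 7: S0 reads c2=4 → after 1×micro: 8; S1 reads c0=8 → after 2×micro: -2; S2 reads c0=8 → after 3×micro: 4 ⇒ (c0=8, c1=-2, c2=4)
[Gauss-Seidel] macro 8: S0 reads c2=4 → after 1×micro: 8; S1 reads c0=8 → after 2×micro: -2; S2 reads c0=8 → after 3×micro: 4 ⇒ (c0=8, c1=-2, c2=4)
[Gauss-Seidel] macro 9: S0 reads c2=4 → after 1×micro: 8; S1 reads c0=8 → after 2×micro: -2; S2 reads c0=8 → after 3×micro: 4 ⇒ (c0=8, c1=-2, c2=4)

first divergence at macro-step: 1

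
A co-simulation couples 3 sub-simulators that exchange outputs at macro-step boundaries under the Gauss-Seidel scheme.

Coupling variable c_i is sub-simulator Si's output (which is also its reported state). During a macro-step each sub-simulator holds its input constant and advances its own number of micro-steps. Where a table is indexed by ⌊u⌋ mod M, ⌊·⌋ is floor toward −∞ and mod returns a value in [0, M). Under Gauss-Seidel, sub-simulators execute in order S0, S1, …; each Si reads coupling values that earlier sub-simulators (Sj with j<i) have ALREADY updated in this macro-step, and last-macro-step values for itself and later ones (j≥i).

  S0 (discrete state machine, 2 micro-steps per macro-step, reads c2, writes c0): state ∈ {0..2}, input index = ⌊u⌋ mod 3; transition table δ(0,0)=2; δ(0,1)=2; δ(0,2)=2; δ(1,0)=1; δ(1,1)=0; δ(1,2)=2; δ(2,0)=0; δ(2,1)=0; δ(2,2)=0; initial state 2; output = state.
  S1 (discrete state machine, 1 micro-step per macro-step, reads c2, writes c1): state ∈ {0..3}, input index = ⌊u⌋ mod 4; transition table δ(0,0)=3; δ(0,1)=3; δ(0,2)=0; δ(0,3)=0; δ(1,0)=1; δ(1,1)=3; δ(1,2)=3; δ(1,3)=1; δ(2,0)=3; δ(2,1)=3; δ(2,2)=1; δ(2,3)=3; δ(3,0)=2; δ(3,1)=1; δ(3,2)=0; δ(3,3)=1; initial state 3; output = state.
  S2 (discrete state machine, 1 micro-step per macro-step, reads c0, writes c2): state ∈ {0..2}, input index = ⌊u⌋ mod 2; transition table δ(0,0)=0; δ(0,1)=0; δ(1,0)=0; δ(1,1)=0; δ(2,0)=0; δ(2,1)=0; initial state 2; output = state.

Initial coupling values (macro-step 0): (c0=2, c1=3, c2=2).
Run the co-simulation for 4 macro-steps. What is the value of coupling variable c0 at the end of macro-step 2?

c0 at macro-step 2 = 2

macro 1: S0 reads c2=2 → after 2×micro: 2; S1 reads c2=2 → after 1×micro: 0; S2 reads c0=2 → after 1×micro: 0 ⇒ (c0=2, c1=0, c2=0)
macro 2: S0 reads c2=0 → after 2×micro: 2; S1 reads c2=0 → after 1×micro: 3; S2 reads c0=2 → after 1×micro: 0 ⇒ (c0=2, c1=3, c2=0)
macro 3: S0 reads c2=0 → after 2×micro: 2; S1 reads c2=0 → after 1×micro: 2; S2 reads c0=2 → after 1×micro: 0 ⇒ (c0=2, c1=2, c2=0)
macro 4: S0 reads c2=0 → after 2×micro: 2; S1 reads c2=0 → after 1×micro: 3; S2 reads c0=2 → after 1×micro: 0 ⇒ (c0=2, c1=3, c2=0)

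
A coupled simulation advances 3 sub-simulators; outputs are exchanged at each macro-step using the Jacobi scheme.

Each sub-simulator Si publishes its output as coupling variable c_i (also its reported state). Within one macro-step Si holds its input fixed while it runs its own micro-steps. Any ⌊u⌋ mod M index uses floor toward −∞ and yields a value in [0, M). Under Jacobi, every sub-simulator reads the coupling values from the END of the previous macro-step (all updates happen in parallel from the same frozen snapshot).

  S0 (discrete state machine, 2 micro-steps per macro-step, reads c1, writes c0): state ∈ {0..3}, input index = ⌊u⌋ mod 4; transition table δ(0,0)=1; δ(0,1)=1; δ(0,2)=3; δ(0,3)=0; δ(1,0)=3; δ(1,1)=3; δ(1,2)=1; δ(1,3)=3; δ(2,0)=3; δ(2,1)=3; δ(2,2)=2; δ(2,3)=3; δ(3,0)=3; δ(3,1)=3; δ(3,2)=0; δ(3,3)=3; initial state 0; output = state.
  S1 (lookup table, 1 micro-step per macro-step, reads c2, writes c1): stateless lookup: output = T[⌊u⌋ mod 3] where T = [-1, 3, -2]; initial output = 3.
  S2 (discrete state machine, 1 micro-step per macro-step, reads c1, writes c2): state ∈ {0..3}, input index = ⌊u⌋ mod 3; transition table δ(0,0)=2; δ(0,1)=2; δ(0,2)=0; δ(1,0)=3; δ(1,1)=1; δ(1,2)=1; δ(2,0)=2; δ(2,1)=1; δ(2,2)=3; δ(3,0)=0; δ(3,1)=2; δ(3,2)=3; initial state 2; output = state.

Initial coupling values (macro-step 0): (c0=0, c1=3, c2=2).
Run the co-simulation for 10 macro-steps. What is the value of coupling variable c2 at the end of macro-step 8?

macro 1: S0 reads c1=3 → after 2×micro: 0; S1 reads c2=2 → after 1×micro: -2; S2 reads c1=3 → after 1×micro: 2 ⇒ (c0=0, c1=-2, c2=2)
macro 2: S0 reads c1=-2 → after 2×micro: 0; S1 reads c2=2 → after 1×micro: -2; S2 reads c1=-2 → after 1×micro: 1 ⇒ (c0=0, c1=-2, c2=1)
macro 3: S0 reads c1=-2 → after 2×micro: 0; S1 reads c2=1 → after 1×micro: 3; S2 reads c1=-2 → after 1×micro: 1 ⇒ (c0=0, c1=3, c2=1)
macro 4: S0 reads c1=3 → after 2×micro: 0; S1 reads c2=1 → after 1×micro: 3; S2 reads c1=3 → after 1×micro: 3 ⇒ (c0=0, c1=3, c2=3)
macro 5: S0 reads c1=3 → after 2×micro: 0; S1 reads c2=3 → after 1×micro: -1; S2 reads c1=3 → after 1×micro: 0 ⇒ (c0=0, c1=-1, c2=0)
macro 6: S0 reads c1=-1 → after 2×micro: 0; S1 reads c2=0 → after 1×micro: -1; S2 reads c1=-1 → after 1×micro: 0 ⇒ (c0=0, c1=-1, c2=0)
macro 7: S0 reads c1=-1 → after 2×micro: 0; S1 reads c2=0 → after 1×micro: -1; S2 reads c1=-1 → after 1×micro: 0 ⇒ (c0=0, c1=-1, c2=0)
macro 8: S0 reads c1=-1 → after 2×micro: 0; S1 reads c2=0 → after 1×micro: -1; S2 reads c1=-1 → after 1×micro: 0 ⇒ (c0=0, c1=-1, c2=0)
macro 9: S0 reads c1=-1 → after 2×micro: 0; S1 reads c2=0 → after 1×micro: -1; S2 reads c1=-1 → after 1×micro: 0 ⇒ (c0=0, c1=-1, c2=0)
macro 10: S0 reads c1=-1 → after 2×micro: 0; S1 reads c2=0 → after 1×micro: -1; S2 reads c1=-1 → after 1×micro: 0 ⇒ (c0=0, c1=-1, c2=0)

c2 at macro-step 8 = 0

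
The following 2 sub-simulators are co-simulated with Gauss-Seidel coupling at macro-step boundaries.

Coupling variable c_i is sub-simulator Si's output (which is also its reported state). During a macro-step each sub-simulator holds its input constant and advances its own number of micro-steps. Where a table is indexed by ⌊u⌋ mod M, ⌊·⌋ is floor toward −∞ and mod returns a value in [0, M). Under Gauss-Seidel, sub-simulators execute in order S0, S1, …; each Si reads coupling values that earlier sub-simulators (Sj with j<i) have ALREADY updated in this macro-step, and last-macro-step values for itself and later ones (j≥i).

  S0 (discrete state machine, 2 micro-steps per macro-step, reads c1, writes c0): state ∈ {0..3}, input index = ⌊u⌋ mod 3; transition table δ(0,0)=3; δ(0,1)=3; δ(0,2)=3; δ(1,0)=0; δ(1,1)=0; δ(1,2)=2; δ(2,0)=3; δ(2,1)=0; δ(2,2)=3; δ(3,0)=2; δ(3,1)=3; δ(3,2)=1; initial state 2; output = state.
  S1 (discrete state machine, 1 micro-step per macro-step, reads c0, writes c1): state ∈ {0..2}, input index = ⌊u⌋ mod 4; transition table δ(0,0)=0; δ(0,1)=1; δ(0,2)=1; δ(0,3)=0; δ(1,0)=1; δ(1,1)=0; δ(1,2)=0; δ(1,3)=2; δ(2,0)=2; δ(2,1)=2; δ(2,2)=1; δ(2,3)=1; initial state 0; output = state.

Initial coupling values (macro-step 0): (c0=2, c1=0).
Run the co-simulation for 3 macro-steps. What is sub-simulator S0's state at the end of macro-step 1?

macro 1: S0 reads c1=0 → after 2×micro: 2; S1 reads c0=2 → after 1×micro: 1 ⇒ (c0=2, c1=1)
macro 2: S0 reads c1=1 → after 2×micro: 3; S1 reads c0=3 → after 1×micro: 2 ⇒ (c0=3, c1=2)
macro 3: S0 reads c1=2 → after 2×micro: 2; S1 reads c0=2 → after 1×micro: 1 ⇒ (c0=2, c1=1)

S0 state at macro-step 1 = 2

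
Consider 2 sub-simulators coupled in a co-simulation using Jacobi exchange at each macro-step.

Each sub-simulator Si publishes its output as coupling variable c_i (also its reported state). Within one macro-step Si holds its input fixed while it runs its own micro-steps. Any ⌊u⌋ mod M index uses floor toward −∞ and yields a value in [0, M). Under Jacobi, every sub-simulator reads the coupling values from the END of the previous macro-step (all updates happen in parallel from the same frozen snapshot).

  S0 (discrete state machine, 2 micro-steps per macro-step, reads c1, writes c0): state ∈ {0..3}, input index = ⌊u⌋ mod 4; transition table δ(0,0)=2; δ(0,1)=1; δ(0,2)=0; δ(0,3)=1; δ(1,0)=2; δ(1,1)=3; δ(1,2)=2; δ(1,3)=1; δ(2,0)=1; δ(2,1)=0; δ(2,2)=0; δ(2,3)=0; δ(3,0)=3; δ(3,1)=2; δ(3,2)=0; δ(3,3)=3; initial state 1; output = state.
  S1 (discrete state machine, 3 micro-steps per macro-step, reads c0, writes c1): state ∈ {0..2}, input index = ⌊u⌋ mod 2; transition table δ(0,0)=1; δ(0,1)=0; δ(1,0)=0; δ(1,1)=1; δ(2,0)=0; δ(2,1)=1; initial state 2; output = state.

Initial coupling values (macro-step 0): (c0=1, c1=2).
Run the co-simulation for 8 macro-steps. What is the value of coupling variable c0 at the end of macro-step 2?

macro 1: S0 reads c1=2 → after 2×micro: 0; S1 reads c0=1 → after 3×micro: 1 ⇒ (c0=0, c1=1)
macro 2: S0 reads c1=1 → after 2×micro: 3; S1 reads c0=0 → after 3×micro: 0 ⇒ (c0=3, c1=0)
macro 3: S0 reads c1=0 → after 2×micro: 3; S1 reads c0=3 → after 3×micro: 0 ⇒ (c0=3, c1=0)
macro 4: S0 reads c1=0 → after 2×micro: 3; S1 reads c0=3 → after 3×micro: 0 ⇒ (c0=3, c1=0)
macro 5: S0 reads c1=0 → after 2×micro: 3; S1 reads c0=3 → after 3×micro: 0 ⇒ (c0=3, c1=0)
macro 6: S0 reads c1=0 → after 2×micro: 3; S1 reads c0=3 → after 3×micro: 0 ⇒ (c0=3, c1=0)
macro 7: S0 reads c1=0 → after 2×micro: 3; S1 reads c0=3 → after 3×micro: 0 ⇒ (c0=3, c1=0)
macro 8: S0 reads c1=0 → after 2×micro: 3; S1 reads c0=3 → after 3×micro: 0 ⇒ (c0=3, c1=0)

c0 at macro-step 2 = 3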